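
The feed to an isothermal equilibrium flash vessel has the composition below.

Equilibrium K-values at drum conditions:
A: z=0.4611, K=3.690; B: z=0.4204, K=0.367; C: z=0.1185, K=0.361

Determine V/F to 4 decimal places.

V/F = 0.5266

Rachford–Rice: g(V/F) = Σ zᵢ(Kᵢ−1)/(1+V/F(Kᵢ−1)) = 0.
Feasibility: ΣzᵢKᵢ = 1.8985, Σzᵢ/Kᵢ = 1.5987 — both > 1, two phases present.
Iterate (Newton) starting at V/F = 0.5:
  V/F = 0.5000: g = 0.02833, g' = -1.0718 → V/F = 0.5264
  V/F = 0.5264: g = 0.00016, g' = -1.0603 → V/F = 0.5266
Converged at V/F = 0.5266.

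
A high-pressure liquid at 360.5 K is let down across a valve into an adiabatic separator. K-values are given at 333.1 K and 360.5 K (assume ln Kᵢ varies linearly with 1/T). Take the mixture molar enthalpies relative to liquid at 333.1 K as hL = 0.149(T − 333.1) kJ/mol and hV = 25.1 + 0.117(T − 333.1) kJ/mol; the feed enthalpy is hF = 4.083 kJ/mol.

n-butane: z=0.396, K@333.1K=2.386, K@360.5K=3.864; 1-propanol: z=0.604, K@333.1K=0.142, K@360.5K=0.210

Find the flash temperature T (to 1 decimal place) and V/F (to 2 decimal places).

Adiabatic flash: solve Rachford–Rice at each trial T, then check hF = ψ·hV(T) + (1−ψ)·hL(T).
  T = 333.1 K: K = (2.386, 0.142), RR gives ψ = 0.026, H_out = 0.646 kJ/mol
  T = 360.5 K: K = (3.864, 0.210), RR gives ψ = 0.290, H_out = 11.116 kJ/mol
  T = 346.8 K: K = (3.065, 0.174), RR gives ψ = 0.187, H_out = 6.653 kJ/mol
  T = 340.0 K: K = (2.714, 0.158), RR gives ψ = 0.118, H_out = 3.956 kJ/mol
  T = 343.4 K: K = (2.886, 0.166), RR gives ψ = 0.154, H_out = 5.359 kJ/mol
  T = 341.7 K: K = (2.799, 0.162), RR gives ψ = 0.137, H_out = 4.673 kJ/mol
Linear interpolation between T = 340.0 (H_out = 3.956) and T = 341.7 (H_out = 4.673) on hF = 4.083 gives T ≈ 340.3 K, at which ψ = 0.12.

T = 340.3 K, V/F = 0.12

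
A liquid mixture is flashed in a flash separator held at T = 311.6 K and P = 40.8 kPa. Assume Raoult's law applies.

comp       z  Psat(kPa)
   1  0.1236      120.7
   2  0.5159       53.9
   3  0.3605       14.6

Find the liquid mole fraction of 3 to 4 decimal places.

x_3 = 0.4599

Raoult's law: Kᵢ = Pᵢˢᵃᵗ/P = Pᵢˢᵃᵗ/40.8.
  K_1 = 120.7/40.8 = 2.958333, K_2 = 53.9/40.8 = 1.321078, K_3 = 14.6/40.8 = 0.357843
Newton–Raphson from ψ = 0.5:
  ψ = 0.5000: g = -0.07595, g' = -0.4830 → ψ = 0.3428
  ψ = 0.3428: g = -0.00278, g' = -0.4573 → ψ = 0.3367
Converged at ψ = 0.3367.
Compositions from xᵢ = zᵢ/(1+ψ(Kᵢ−1)), yᵢ = Kᵢxᵢ:
  1: x = 0.0745, y = 0.2204
  2: x = 0.4656, y = 0.6151
  3: x = 0.4599, y = 0.1646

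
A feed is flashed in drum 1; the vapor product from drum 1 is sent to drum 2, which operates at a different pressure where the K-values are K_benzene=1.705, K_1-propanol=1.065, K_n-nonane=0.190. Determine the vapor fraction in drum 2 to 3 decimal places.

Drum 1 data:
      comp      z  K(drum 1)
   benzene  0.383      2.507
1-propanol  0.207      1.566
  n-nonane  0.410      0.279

V/F (drum 2) = 0.655

Drum 1:
Let ψ₁ = V/F and solve Σ zᵢ(Kᵢ−1)/(1+ψ₁(Kᵢ−1)) = 0.
Feasibility: ΣzᵢKᵢ = 1.399, Σzᵢ/Kᵢ = 1.754 — both > 1, two phases present.
Iterate (Newton) starting at ψ₁ = 0.5:
  ψ₁ = 0.500: g = -0.0418, g' = -0.844 → ψ₁ = 0.451
  ψ₁ = 0.451: g = -0.0007, g' = -0.818 → ψ₁ = 0.450
Converged at ψ₁ = 0.450.
Drum-1 compositions:
  benzene: x = 0.228, y = 0.572
  1-propanol: x = 0.165, y = 0.258
  n-nonane: x = 0.607, y = 0.169
Drum-2 feed = drum-1 vapor: z₂ = (0.5723, 0.2584, 0.1693).
Drum 2:
Newton–Raphson from ψ₂ = 0.41:
  ψ₂ = 0.410: g = 0.1241, g' = -0.421 → ψ₂ = 0.705
  ψ₂ = 0.705: g = -0.0338, g' = -0.731 → ψ₂ = 0.658
  ψ₂ = 0.658: g = -0.0021, g' = -0.644 → ψ₂ = 0.655
Converged at ψ₂ = 0.655.
  benzene: x = 0.392, y = 0.668
  1-propanol: x = 0.248, y = 0.264
  n-nonane: x = 0.361, y = 0.069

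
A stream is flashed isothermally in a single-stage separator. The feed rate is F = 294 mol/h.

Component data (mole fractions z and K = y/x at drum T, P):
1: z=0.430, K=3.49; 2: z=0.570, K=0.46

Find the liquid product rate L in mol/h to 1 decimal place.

Binary case is linear: z₁(K₁−1)(1+V/F(K₂−1)) + z₂(K₂−1)(1+V/F(K₁−1)) = 0
⇒ V/F = [z₁(K₁−1)+z₂(K₂−1)] / [−(K₁−1)(K₂−1)] = 0.7629/1.3446 = 0.567
Then V = V/F·F = 0.5674·294 = 166.8 mol/h and L = F − V = 127.2 mol/h.

L = 127.2 mol/h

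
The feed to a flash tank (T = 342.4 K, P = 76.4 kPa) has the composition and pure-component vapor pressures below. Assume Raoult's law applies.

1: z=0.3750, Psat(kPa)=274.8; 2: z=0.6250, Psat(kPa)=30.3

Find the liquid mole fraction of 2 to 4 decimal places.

Raoult's law: Kᵢ = Pᵢˢᵃᵗ/P = Pᵢˢᵃᵗ/76.4.
  K_1 = 274.8/76.4 = 3.596859, K_2 = 30.3/76.4 = 0.396597
Rachford–Rice: g(ψ) = Σ zᵢ(Kᵢ−1)/(1+ψ(Kᵢ−1)) = 0.
g(0) = ΣzᵢKᵢ − 1 = 0.5967 and g(1) = 1 − Σzᵢ/Kᵢ = -0.6802, so a root lies in (0, 1).
Binary case is linear: z₁(K₁−1)(1+ψ(K₂−1)) + z₂(K₂−1)(1+ψ(K₁−1)) = 0
⇒ ψ = [z₁(K₁−1)+z₂(K₂−1)] / [−(K₁−1)(K₂−1)] = 0.59670/1.56695 = 0.3808
Compositions from xᵢ = zᵢ/(1+ψ(Kᵢ−1)), yᵢ = Kᵢxᵢ:
  1: x = 0.1885, y = 0.6782
  2: x = 0.8115, y = 0.3218

x_2 = 0.8115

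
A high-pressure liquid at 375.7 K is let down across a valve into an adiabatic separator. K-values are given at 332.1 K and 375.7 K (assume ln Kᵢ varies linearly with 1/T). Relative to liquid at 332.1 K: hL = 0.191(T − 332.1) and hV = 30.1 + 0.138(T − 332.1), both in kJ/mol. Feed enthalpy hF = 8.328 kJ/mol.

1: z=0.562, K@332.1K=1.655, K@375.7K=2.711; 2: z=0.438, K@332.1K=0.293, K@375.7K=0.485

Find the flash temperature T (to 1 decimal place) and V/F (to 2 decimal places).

T = 337.2 K, V/F = 0.25

Adiabatic flash: solve Rachford–Rice at each trial T, then check hF = ψ·hV(T) + (1−ψ)·hL(T).
  T = 332.1 K: K = (1.655, 0.293), RR gives ψ = 0.126, H_out = 3.799 kJ/mol
  T = 375.7 K: K = (2.711, 0.485), RR gives ψ = 0.835, H_out = 31.539 kJ/mol
  T = 353.9 K: K = (2.151, 0.383), RR gives ψ = 0.530, H_out = 19.504 kJ/mol
  T = 343.0 K: K = (1.894, 0.336), RR gives ψ = 0.357, H_out = 12.626 kJ/mol
  T = 337.6 K: K = (1.774, 0.314), RR gives ψ = 0.254, H_out = 8.614 kJ/mol
  T = 334.9 K: K = (1.715, 0.304), RR gives ψ = 0.195, H_out = 6.364 kJ/mol
  T = 336.2 K: K = (1.743, 0.309), RR gives ψ = 0.224, H_out = 7.471 kJ/mol
Linear interpolation between T = 336.2 (H_out = 7.471) and T = 337.6 (H_out = 8.614) on hF = 8.328 gives T ≈ 337.2 K, at which ψ = 0.25.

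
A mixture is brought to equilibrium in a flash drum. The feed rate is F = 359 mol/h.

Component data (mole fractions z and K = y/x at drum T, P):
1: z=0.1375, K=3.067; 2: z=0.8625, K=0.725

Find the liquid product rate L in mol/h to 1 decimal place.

Let ψ = V/F and solve Σ zᵢ(Kᵢ−1)/(1+ψ(Kᵢ−1)) = 0.
Feasibility: ΣzᵢKᵢ = 1.0470, Σzᵢ/Kᵢ = 1.2345 — both > 1, two phases present.
Newton–Raphson from ψ = 0.54:
  ψ = 0.5400: g = -0.14425, g' = -0.2211 → ψ = 0.0000
  ψ = 0.0000: g = 0.04702, g' = -0.6527 → ψ = 0.0720
  ψ = 0.0720: g = 0.00539, g' = -0.5129 → ψ = 0.0826
  ψ = 0.0826: g = 0.00008, g' = -0.4970 → ψ = 0.0827
Converged at ψ = 0.0827.
Then V = ψ·F = 0.0827·359 = 29.7 mol/h and L = F − V = 329.3 mol/h.

L = 329.3 mol/h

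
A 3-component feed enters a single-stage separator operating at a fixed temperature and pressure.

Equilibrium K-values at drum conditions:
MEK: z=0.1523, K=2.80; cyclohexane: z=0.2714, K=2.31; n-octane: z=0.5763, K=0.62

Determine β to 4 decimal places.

β = 0.7224

Newton iteration, β⁰ = 0.5:
  β = 0.5000: g = 0.08875, g' = -0.4336 → β = 0.7047
  β = 0.7047: g = 0.00664, g' = -0.3770 → β = 0.7223
  β = 0.7223: g = 0.00002, g' = -0.3743 → β = 0.7224
Converged at β = 0.7224.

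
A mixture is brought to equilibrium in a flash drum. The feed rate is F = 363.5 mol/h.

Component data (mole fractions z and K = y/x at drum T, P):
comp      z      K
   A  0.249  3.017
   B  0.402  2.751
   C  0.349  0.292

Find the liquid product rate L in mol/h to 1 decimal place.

L = 97.9 mol/h

Newton–Raphson from β = 0.62:
  β = 0.620: g = 0.1202, g' = -1.039 → β = 0.736
  β = 0.736: g = -0.0059, g' = -1.162 → β = 0.731
Converged at β = 0.731.
Then V = β·F = 0.7306·363.5 = 265.6 mol/h and L = F − V = 97.9 mol/h.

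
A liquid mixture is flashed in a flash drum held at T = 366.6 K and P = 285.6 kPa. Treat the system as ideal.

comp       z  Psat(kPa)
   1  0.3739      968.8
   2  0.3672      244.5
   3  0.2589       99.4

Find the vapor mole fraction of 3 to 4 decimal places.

y_3 = 0.1561

Raoult's law: Kᵢ = Pᵢˢᵃᵗ/P = Pᵢˢᵃᵗ/285.6.
  K_1 = 968.8/285.6 = 3.392157, K_2 = 244.5/285.6 = 0.856092, K_3 = 99.4/285.6 = 0.348039
Newton iteration, β⁰ = 0.6:
  β = 0.6000: g = 0.03220, g' = -0.6668 → β = 0.6483
Converged at β = 0.6483.
Compositions from xᵢ = zᵢ/(1+β(Kᵢ−1)), yᵢ = Kᵢxᵢ:
  1: x = 0.1466, y = 0.4972
  2: x = 0.4050, y = 0.3467
  3: x = 0.4484, y = 0.1561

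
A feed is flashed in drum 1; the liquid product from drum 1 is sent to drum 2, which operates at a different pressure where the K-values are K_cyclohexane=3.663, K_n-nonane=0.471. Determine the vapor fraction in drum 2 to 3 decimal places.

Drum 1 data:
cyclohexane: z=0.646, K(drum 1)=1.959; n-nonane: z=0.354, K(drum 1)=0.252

Drum 1:
Material balance + equilibrium reduce to Σ zᵢ(Kᵢ−1)/(1+ψ₁(Kᵢ−1)) = 0.
g(0) = ΣzᵢKᵢ − 1 = 0.355 and g(1) = 1 − Σzᵢ/Kᵢ = -0.735, so a root lies in (0, 1).
Binary case is linear: z₁(K₁−1)(1+ψ₁(K₂−1)) + z₂(K₂−1)(1+ψ₁(K₁−1)) = 0
⇒ ψ₁ = [z₁(K₁−1)+z₂(K₂−1)] / [−(K₁−1)(K₂−1)] = 0.3547/0.7173 = 0.495
Drum-1 compositions:
  cyclohexane: x = 0.438, y = 0.858
  n-nonane: x = 0.562, y = 0.142
Drum-2 feed = drum-1 liquid: z₂ = (0.4382, 0.5618).
Drum 2:
Let ψ₂ = V/F and solve Σ zᵢ(Kᵢ−1)/(1+ψ₂(Kᵢ−1)) = 0.
Feasibility: ΣzᵢKᵢ = 1.870, Σzᵢ/Kᵢ = 1.312 — both > 1, two phases present.
Binary case is linear: z₁(K₁−1)(1+ψ₂(K₂−1)) + z₂(K₂−1)(1+ψ₂(K₁−1)) = 0
⇒ ψ₂ = [z₁(K₁−1)+z₂(K₂−1)] / [−(K₁−1)(K₂−1)] = 0.8697/1.4087 = 0.617
  cyclohexane: x = 0.166, y = 0.607
  n-nonane: x = 0.834, y = 0.393

V/F (drum 2) = 0.617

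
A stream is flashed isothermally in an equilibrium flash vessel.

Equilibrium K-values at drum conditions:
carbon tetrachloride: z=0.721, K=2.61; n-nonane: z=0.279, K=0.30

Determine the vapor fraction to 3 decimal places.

Newton iteration, ψ⁰ = 0.5:
  ψ = 0.500: g = 0.3426, g' = -0.897 → ψ = 0.882
  ψ = 0.882: g = -0.0307, g' = -1.253 → ψ = 0.857
Converged at ψ = 0.857.

ψ = 0.857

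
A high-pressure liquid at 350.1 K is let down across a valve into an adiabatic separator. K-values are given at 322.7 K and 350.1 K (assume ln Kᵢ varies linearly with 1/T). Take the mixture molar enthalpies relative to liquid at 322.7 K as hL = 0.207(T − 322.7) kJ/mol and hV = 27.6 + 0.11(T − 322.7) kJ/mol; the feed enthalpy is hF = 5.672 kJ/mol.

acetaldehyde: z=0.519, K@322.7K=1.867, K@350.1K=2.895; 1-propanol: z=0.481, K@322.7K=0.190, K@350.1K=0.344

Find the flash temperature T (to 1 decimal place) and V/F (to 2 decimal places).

Adiabatic flash: solve Rachford–Rice at each trial T, then check hF = ψ·hV(T) + (1−ψ)·hL(T).
  T = 322.7 K: K = (1.867, 0.190), RR gives ψ = 0.086, H_out = 2.372 kJ/mol
  T = 350.1 K: K = (2.895, 0.344), RR gives ψ = 0.537, H_out = 19.074 kJ/mol
  T = 336.4 K: K = (2.346, 0.259), RR gives ψ = 0.343, H_out = 11.840 kJ/mol
  T = 329.5 K: K = (2.096, 0.222), RR gives ψ = 0.228, H_out = 7.560 kJ/mol
  T = 326.1 K: K = (1.979, 0.206), RR gives ψ = 0.162, H_out = 5.127 kJ/mol
  T = 327.8 K: K = (2.037, 0.214), RR gives ψ = 0.196, H_out = 6.378 kJ/mol
Linear interpolation between T = 326.1 (H_out = 5.127) and T = 327.8 (H_out = 6.378) on hF = 5.672 gives T ≈ 326.8 K, at which ψ = 0.18.

T = 326.8 K, V/F = 0.18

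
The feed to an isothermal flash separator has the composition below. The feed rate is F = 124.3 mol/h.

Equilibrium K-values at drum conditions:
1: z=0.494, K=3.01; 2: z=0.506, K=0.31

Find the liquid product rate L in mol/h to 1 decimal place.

L = 66.6 mol/h

Material balance + equilibrium reduce to Σ zᵢ(Kᵢ−1)/(1+β(Kᵢ−1)) = 0.
Check two-phase: ΣzᵢKᵢ = 1.644 > 1 and Σzᵢ/Kᵢ = 1.796 > 1, so g(0) = 0.644 > 0 and g(1) = -0.796 < 0.
Binary case is linear: z₁(K₁−1)(1+β(K₂−1)) + z₂(K₂−1)(1+β(K₁−1)) = 0
⇒ β = [z₁(K₁−1)+z₂(K₂−1)] / [−(K₁−1)(K₂−1)] = 0.6438/1.3869 = 0.464
Then V = β·F = 0.4642·124.3 = 57.7 mol/h and L = F − V = 66.6 mol/h.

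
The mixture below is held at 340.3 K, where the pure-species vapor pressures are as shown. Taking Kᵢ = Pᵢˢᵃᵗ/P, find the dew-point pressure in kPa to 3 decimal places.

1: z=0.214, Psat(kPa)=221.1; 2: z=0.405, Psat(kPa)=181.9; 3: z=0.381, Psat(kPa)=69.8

Pdew = 115.569 kPa

At the dew point ψ → 1, so Σzᵢ/Kᵢ = 1 with Kᵢ = Pᵢˢᵃᵗ/P ⇒ 1/P = Σzᵢ/Pᵢˢᵃᵗ.
1/P = 0.214/221.1 + 0.405/181.9 + 0.381/69.8 = 0.008653 ⇒ P = 115.569 kPa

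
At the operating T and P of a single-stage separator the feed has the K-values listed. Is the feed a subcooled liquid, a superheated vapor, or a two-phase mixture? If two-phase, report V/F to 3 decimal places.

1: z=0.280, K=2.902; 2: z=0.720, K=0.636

two-phase, V/F = 0.391

ΣzᵢKᵢ = 1.270; Σzᵢ/Kᵢ = 1.229.
Both exceed 1, so a two-phase solution exists.
Binary case is linear: z₁(K₁−1)(1+ψ(K₂−1)) + z₂(K₂−1)(1+ψ(K₁−1)) = 0
⇒ ψ = [z₁(K₁−1)+z₂(K₂−1)] / [−(K₁−1)(K₂−1)] = 0.2705/0.6923 = 0.391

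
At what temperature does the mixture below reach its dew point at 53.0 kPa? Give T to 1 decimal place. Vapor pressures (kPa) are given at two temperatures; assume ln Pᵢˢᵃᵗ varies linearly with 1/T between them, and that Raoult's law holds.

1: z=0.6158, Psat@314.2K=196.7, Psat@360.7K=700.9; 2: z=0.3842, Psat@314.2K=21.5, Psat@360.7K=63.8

T = 318.1 K

Dew-point temperature: Σzᵢ·P/Pᵢˢᵃᵗ(T) = 1. Interpolate ln Pᵢˢᵃᵗ = aᵢ + bᵢ/T.
  T = 314.2 K: ΣzᵢP/Pᵢˢᵃᵗ = 1.1130
  T = 360.7 K: ΣzᵢP/Pᵢˢᵃᵗ = 0.3657
  T = 337.4 K: ΣzᵢP/Pᵢˢᵃᵗ = 0.6144
  T = 325.8 K: ΣzᵢP/Pᵢˢᵃᵗ = 0.8182
  T = 320.0 K: ΣzᵢP/Pᵢˢᵃᵗ = 0.9516
  T = 317.1 K: ΣzᵢP/Pᵢˢᵃᵗ = 1.0284
  T = 318.6 K: ΣzᵢP/Pᵢˢᵃᵗ = 0.9877
Interpolating between 317.1 K and 318.6 K gives T ≈ 318.1 K.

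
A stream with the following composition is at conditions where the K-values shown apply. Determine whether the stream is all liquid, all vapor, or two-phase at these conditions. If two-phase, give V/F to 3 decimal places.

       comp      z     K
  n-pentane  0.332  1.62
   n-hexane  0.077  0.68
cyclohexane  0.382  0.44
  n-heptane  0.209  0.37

all liquid

ΣzᵢKᵢ = 0.836; Σzᵢ/Kᵢ = 1.751.
Since ΣzᵢKᵢ < 1 the mixture is below its bubble point — single liquid phase.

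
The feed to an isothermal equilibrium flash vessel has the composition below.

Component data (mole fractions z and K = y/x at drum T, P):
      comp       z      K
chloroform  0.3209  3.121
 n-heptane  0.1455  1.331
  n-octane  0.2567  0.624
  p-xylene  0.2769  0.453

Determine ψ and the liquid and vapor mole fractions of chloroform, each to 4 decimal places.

Material balance + equilibrium reduce to Σ zᵢ(Kᵢ−1)/(1+ψ(Kᵢ−1)) = 0.
Check two-phase: ΣzᵢKᵢ = 1.4808 > 1 and Σzᵢ/Kᵢ = 1.2348 > 1, so g(0) = 0.4808 > 0 and g(1) = -0.2348 < 0.
Iterate (Newton) starting at ψ = 0.5:
  ψ = 0.5000: g = 0.04429, g' = -0.5638 → ψ = 0.5786
  ψ = 0.5786: g = 0.00108, g' = -0.5389 → ψ = 0.5806
Converged at ψ = 0.5806.
Compositions from xᵢ = zᵢ/(1+ψ(Kᵢ−1)), yᵢ = Kᵢxᵢ:
  chloroform: x = 0.1438, y = 0.4488
  n-heptane: x = 0.1220, y = 0.1624
  n-octane: x = 0.3284, y = 0.2049
  p-xylene: x = 0.4058, y = 0.1838

ψ = 0.5806, x_chloroform = 0.1438, y_chloroform = 0.4488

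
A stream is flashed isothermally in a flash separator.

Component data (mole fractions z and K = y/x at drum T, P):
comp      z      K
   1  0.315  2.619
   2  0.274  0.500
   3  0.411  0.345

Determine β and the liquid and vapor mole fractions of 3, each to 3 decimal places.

β = 0.108, x_3 = 0.442, y_3 = 0.153

Material balance + equilibrium reduce to Σ zᵢ(Kᵢ−1)/(1+β(Kᵢ−1)) = 0.
Check two-phase: ΣzᵢKᵢ = 1.104 > 1 and Σzᵢ/Kᵢ = 1.860 > 1, so g(0) = 0.104 > 0 and g(1) = -0.860 < 0.
Newton–Raphson from β = 0.43:
  β = 0.430: g = -0.2486, g' = -0.740 → β = 0.094
  β = 0.094: g = 0.0120, g' = -0.898 → β = 0.107
  β = 0.107: g = 0.0001, g' = -0.880 → β = 0.108
Converged at β = 0.108.
Compositions from xᵢ = zᵢ/(1+β(Kᵢ−1)), yᵢ = Kᵢxᵢ:
  1: x = 0.268, y = 0.703
  2: x = 0.290, y = 0.145
  3: x = 0.442, y = 0.153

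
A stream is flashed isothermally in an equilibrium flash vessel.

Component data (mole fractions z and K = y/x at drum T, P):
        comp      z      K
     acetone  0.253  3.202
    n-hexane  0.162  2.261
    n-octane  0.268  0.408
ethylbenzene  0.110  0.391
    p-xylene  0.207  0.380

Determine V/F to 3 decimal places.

Material balance + equilibrium reduce to Σ zᵢ(Kᵢ−1)/(1+V/F(Kᵢ−1)) = 0.
Check two-phase: ΣzᵢKᵢ = 1.407 > 1 and Σzᵢ/Kᵢ = 1.634 > 1, so g(0) = 0.407 > 0 and g(1) = -0.634 < 0.
Newton–Raphson from V/F = 0.5:
  V/F = 0.500: g = -0.1172, g' = -0.816 → V/F = 0.356
  V/F = 0.356: g = 0.0018, g' = -0.856 → V/F = 0.358
Converged at V/F = 0.358.

V/F = 0.358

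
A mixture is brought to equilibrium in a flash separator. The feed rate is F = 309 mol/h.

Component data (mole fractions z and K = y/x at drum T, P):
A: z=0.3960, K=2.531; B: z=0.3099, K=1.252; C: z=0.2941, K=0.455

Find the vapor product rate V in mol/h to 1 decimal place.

V = 280.5 mol/h

Material balance + equilibrium reduce to Σ zᵢ(Kᵢ−1)/(1+β(Kᵢ−1)) = 0.
Check two-phase: ΣzᵢKᵢ = 1.5241 > 1 and Σzᵢ/Kᵢ = 1.0504 > 1, so g(0) = 0.5241 > 0 and g(1) = -0.0504 < 0.
Newton–Raphson from β = 0.5:
  β = 0.5000: g = 0.19244, g' = -0.4784 → β = 0.9023
  β = 0.9023: g = 0.00286, g' = -0.5149 → β = 0.9078
Converged at β = 0.9078.
Then V = β·F = 0.9078·309 = 280.5 mol/h and L = F − V = 28.5 mol/h.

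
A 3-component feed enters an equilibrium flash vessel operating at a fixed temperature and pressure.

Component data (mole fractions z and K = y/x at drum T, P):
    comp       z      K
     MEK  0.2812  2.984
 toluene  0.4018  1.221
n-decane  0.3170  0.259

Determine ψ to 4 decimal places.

ψ = 0.4820

Let ψ = V/F and solve Σ zᵢ(Kᵢ−1)/(1+ψ(Kᵢ−1)) = 0.
Feasibility: ΣzᵢKᵢ = 1.4118, Σzᵢ/Kᵢ = 1.6472 — both > 1, two phases present.
Iterate (Newton) starting at ψ = 0.61:
  ψ = 0.6100: g = -0.09799, g' = -0.8214 → ψ = 0.4907
  ψ = 0.4907: g = -0.00632, g' = -0.7299 → ψ = 0.4821
  ψ = 0.4821: g = -0.00002, g' = -0.7265 → ψ = 0.4820
Converged at ψ = 0.4820.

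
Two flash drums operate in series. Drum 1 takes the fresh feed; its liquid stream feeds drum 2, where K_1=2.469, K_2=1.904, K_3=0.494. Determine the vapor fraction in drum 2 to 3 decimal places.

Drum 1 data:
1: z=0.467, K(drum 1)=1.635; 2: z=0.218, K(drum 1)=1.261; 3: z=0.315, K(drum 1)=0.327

V/F (drum 2) = 0.783

Drum 1:
Newton–Raphson from ψ₁ = 0.5:
  ψ₁ = 0.500: g = -0.0441, g' = -0.444 → ψ₁ = 0.401
  ψ₁ = 0.401: g = -0.0024, g' = -0.399 → ψ₁ = 0.395
Converged at ψ₁ = 0.395.
Drum-1 compositions:
  1: x = 0.373, y = 0.611
  2: x = 0.198, y = 0.249
  3: x = 0.429, y = 0.140
Drum-2 feed = drum-1 liquid: z₂ = (0.3734, 0.1976, 0.4290).
Drum 2:
Iterate (Newton) starting at ψ₂ = 0.5:
  ψ₂ = 0.500: g = 0.1487, g' = -0.541 → ψ₂ = 0.775
  ψ₂ = 0.775: g = 0.0046, g' = -0.529 → ψ₂ = 0.783
Converged at ψ₂ = 0.783.
  1: x = 0.174, y = 0.429
  2: x = 0.116, y = 0.220
  3: x = 0.711, y = 0.351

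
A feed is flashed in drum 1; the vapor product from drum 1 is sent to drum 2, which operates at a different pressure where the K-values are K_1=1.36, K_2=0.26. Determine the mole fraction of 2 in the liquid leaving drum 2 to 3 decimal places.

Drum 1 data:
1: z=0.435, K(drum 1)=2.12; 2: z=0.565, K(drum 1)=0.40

Drum 1:
Binary case is linear: z₁(K₁−1)(1+ψ₁(K₂−1)) + z₂(K₂−1)(1+ψ₁(K₁−1)) = 0
⇒ ψ₁ = [z₁(K₁−1)+z₂(K₂−1)] / [−(K₁−1)(K₂−1)] = 0.1482/0.6720 = 0.221
Drum-1 compositions:
  1: x = 0.349, y = 0.740
  2: x = 0.651, y = 0.260
Drum-2 feed = drum-1 vapor: z₂ = (0.7395, 0.2605).
Drum 2:
Material balance + equilibrium reduce to Σ zᵢ(Kᵢ−1)/(1+ψ₂(Kᵢ−1)) = 0.
Check two-phase: ΣzᵢKᵢ = 1.073 > 1 and Σzᵢ/Kᵢ = 1.546 > 1, so g(0) = 0.073 > 0 and g(1) = -0.546 < 0.
Binary case is linear: z₁(K₁−1)(1+ψ₂(K₂−1)) + z₂(K₂−1)(1+ψ₂(K₁−1)) = 0
⇒ ψ₂ = [z₁(K₁−1)+z₂(K₂−1)] / [−(K₁−1)(K₂−1)] = 0.0735/0.2664 = 0.276
  1: x = 0.673, y = 0.915
  2: x = 0.327, y = 0.085

x_2 (drum 2) = 0.327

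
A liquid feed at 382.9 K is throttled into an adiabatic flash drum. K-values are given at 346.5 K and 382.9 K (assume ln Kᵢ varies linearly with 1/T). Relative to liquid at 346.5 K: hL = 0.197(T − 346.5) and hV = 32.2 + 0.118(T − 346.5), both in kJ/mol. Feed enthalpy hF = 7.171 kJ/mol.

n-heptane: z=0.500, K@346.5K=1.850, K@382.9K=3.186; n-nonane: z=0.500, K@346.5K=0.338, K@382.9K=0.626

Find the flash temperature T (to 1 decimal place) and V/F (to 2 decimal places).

Adiabatic flash: solve Rachford–Rice at each trial T, then check hF = ψ·hV(T) + (1−ψ)·hL(T).
  T = 346.5 K: K = (1.850, 0.338), RR gives ψ = 0.167, H_out = 5.379 kJ/mol
  T = 382.9 K: K = (3.186, 0.626), RR gives ψ = 1.000, H_out = 36.495 kJ/mol
  T = 364.7 K: K = (2.461, 0.467), RR gives ψ = 0.596, H_out = 21.921 kJ/mol
  T = 355.6 K: K = (2.142, 0.399), RR gives ψ = 0.394, H_out = 14.194 kJ/mol
  T = 351.1 K: K = (1.994, 0.368), RR gives ψ = 0.288, H_out = 10.076 kJ/mol
  T = 348.8 K: K = (1.921, 0.353), RR gives ψ = 0.230, H_out = 7.807 kJ/mol
Linear interpolation between T = 346.5 (H_out = 5.379) and T = 348.8 (H_out = 7.807) on hF = 7.171 gives T ≈ 348.2 K, at which ψ = 0.21.

T = 348.2 K, V/F = 0.21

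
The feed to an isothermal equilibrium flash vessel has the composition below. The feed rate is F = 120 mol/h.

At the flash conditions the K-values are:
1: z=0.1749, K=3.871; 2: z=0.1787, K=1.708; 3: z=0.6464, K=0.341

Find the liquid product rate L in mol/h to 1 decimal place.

Let β = V/F and solve Σ zᵢ(Kᵢ−1)/(1+β(Kᵢ−1)) = 0.
Check two-phase: ΣzᵢKᵢ = 1.2027 > 1 and Σzᵢ/Kᵢ = 2.0454 > 1, so g(0) = 0.2027 > 0 and g(1) = -1.0454 < 0.
Newton–Raphson from β = 0.31:
  β = 0.3100: g = -0.16591, g' = -0.9072 → β = 0.1271
  β = 0.1271: g = 0.01904, g' = -1.1836 → β = 0.1432
  β = 0.1432: g = 0.00036, g' = -1.1401 → β = 0.1435
Converged at β = 0.1435.
Then V = β·F = 0.1435·120 = 17.2 mol/h and L = F − V = 102.8 mol/h.

L = 102.8 mol/h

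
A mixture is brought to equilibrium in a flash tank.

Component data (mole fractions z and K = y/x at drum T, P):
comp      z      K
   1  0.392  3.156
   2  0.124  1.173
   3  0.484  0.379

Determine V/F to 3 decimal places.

V/F = 0.488

Material balance + equilibrium reduce to Σ zᵢ(Kᵢ−1)/(1+V/F(Kᵢ−1)) = 0.
Check two-phase: ΣzᵢKᵢ = 1.566 > 1 and Σzᵢ/Kᵢ = 1.507 > 1, so g(0) = 0.566 > 0 and g(1) = -0.507 < 0.
Newton iteration, V/F⁰ = 0.5:
  V/F = 0.500: g = -0.0095, g' = -0.818 → V/F = 0.488
Converged at V/F = 0.488.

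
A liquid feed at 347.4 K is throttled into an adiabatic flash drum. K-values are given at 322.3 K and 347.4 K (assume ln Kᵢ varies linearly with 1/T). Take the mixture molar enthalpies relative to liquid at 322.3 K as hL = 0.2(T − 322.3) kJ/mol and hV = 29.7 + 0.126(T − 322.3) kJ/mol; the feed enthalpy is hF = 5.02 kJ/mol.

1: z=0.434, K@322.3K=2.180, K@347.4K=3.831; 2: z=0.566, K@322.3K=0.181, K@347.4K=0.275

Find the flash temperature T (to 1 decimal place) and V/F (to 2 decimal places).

T = 326.7 K, V/F = 0.14

Adiabatic flash: solve Rachford–Rice at each trial T, then check hF = ψ·hV(T) + (1−ψ)·hL(T).
  T = 322.3 K: K = (2.180, 0.181), RR gives ψ = 0.050, H_out = 1.493 kJ/mol
  T = 347.4 K: K = (3.831, 0.275), RR gives ψ = 0.399, H_out = 16.121 kJ/mol
  T = 334.9 K: K = (2.924, 0.225), RR gives ψ = 0.266, H_out = 10.167 kJ/mol
  T = 328.6 K: K = (2.532, 0.202), RR gives ψ = 0.175, H_out = 6.362 kJ/mol
  T = 325.5 K: K = (2.354, 0.192), RR gives ψ = 0.119, H_out = 4.140 kJ/mol
  T = 327.1 K: K = (2.444, 0.197), RR gives ψ = 0.149, H_out = 5.323 kJ/mol
Linear interpolation between T = 325.5 (H_out = 4.140) and T = 327.1 (H_out = 5.323) on hF = 5.02 gives T ≈ 326.7 K, at which ψ = 0.14.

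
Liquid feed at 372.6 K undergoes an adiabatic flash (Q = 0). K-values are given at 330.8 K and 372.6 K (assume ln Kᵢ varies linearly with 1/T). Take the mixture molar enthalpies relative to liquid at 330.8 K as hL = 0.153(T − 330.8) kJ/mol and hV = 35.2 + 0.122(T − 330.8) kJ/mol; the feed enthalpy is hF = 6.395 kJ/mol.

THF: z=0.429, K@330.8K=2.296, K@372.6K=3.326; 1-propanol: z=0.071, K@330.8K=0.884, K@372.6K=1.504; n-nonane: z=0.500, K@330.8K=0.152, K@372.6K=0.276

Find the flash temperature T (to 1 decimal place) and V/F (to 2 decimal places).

Adiabatic flash: solve Rachford–Rice at each trial T, then check hF = ψ·hV(T) + (1−ψ)·hL(T).
  T = 330.8 K: K = (2.296, 0.884, 0.152), RR gives ψ = 0.121, H_out = 4.251 kJ/mol
  T = 372.6 K: K = (3.326, 1.504, 0.276), RR gives ψ = 0.432, H_out = 21.053 kJ/mol
  T = 351.7 K: K = (2.794, 1.171, 0.208), RR gives ψ = 0.294, H_out = 13.346 kJ/mol
  T = 341.2 K: K = (2.539, 1.021, 0.179), RR gives ψ = 0.214, H_out = 9.056 kJ/mol
  T = 336.0 K: K = (2.416, 0.951, 0.165), RR gives ψ = 0.170, H_out = 6.742 kJ/mol
  T = 333.4 K: K = (2.356, 0.917, 0.158), RR gives ψ = 0.146, H_out = 5.522 kJ/mol
  T = 334.7 K: K = (2.386, 0.934, 0.162), RR gives ψ = 0.158, H_out = 6.138 kJ/mol
Linear interpolation between T = 334.7 (H_out = 6.138) and T = 336.0 (H_out = 6.742) on hF = 6.395 gives T ≈ 335.3 K, at which ψ = 0.16.

T = 335.3 K, V/F = 0.16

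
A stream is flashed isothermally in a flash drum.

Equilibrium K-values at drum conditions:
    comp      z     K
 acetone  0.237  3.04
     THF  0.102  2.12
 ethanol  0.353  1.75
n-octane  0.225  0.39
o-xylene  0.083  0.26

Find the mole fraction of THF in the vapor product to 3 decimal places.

Rachford–Rice: g(ψ) = Σ zᵢ(Kᵢ−1)/(1+ψ(Kᵢ−1)) = 0.
Feasibility: ΣzᵢKᵢ = 1.664, Σzᵢ/Kᵢ = 1.224 — both > 1, two phases present.
Iterate (Newton) starting at ψ = 0.33:
  ψ = 0.330: g = 0.3315, g' = -0.759 → ψ = 0.767
  ψ = 0.767: g = 0.0182, g' = -0.805 → ψ = 0.789
Converged at ψ = 0.789.
Compositions from xᵢ = zᵢ/(1+ψ(Kᵢ−1)), yᵢ = Kᵢxᵢ:
  acetone: x = 0.091, y = 0.276
  THF: x = 0.054, y = 0.115
  ethanol: x = 0.222, y = 0.388
  n-octane: x = 0.434, y = 0.169
  o-xylene: x = 0.199, y = 0.052

y_THF = 0.115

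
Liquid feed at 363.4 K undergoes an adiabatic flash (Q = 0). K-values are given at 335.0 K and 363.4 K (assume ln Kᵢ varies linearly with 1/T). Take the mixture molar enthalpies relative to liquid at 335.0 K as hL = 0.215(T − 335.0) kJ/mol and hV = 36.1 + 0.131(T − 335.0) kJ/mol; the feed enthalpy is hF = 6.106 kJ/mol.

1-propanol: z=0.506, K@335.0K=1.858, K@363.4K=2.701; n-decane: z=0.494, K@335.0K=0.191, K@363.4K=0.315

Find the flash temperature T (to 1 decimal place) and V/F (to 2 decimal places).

T = 339.9 K, V/F = 0.14

Adiabatic flash: solve Rachford–Rice at each trial T, then check hF = ψ·hV(T) + (1−ψ)·hL(T).
  T = 335.0 K: K = (1.858, 0.191), RR gives ψ = 0.050, H_out = 1.794 kJ/mol
  T = 363.4 K: K = (2.701, 0.315), RR gives ψ = 0.448, H_out = 21.219 kJ/mol
  T = 349.2 K: K = (2.257, 0.248), RR gives ψ = 0.280, H_out = 12.819 kJ/mol
  T = 342.1 K: K = (2.052, 0.218), RR gives ψ = 0.178, H_out = 7.833 kJ/mol
  T = 338.6 K: K = (1.955, 0.204), RR gives ψ = 0.119, H_out = 5.026 kJ/mol
  T = 340.4 K: K = (2.005, 0.211), RR gives ψ = 0.150, H_out = 6.505 kJ/mol
Linear interpolation between T = 338.6 (H_out = 5.026) and T = 340.4 (H_out = 6.505) on hF = 6.106 gives T ≈ 339.9 K, at which ψ = 0.14.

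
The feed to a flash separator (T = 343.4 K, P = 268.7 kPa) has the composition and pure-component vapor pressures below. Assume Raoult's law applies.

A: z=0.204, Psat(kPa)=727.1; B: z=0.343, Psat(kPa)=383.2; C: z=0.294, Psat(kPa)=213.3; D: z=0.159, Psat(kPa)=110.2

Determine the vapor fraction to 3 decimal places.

ψ = 0.817

Raoult's law: Kᵢ = Pᵢˢᵃᵗ/P = Pᵢˢᵃᵗ/268.7.
  K_A = 727.1/268.7 = 2.70599, K_B = 383.2/268.7 = 1.42613, K_C = 213.3/268.7 = 0.79382, K_D = 110.2/268.7 = 0.41012
Let ψ = V/F and solve Σ zᵢ(Kᵢ−1)/(1+ψ(Kᵢ−1)) = 0.
Check two-phase: ΣzᵢKᵢ = 1.340 > 1 and Σzᵢ/Kᵢ = 1.074 > 1, so g(0) = 0.340 > 0 and g(1) = -0.074 < 0.
Newton iteration, ψ⁰ = 0.4:
  ψ = 0.400: g = 0.1429, g' = -0.365 → ψ = 0.792
  ψ = 0.792: g = 0.0089, g' = -0.355 → ψ = 0.817
Converged at ψ = 0.817.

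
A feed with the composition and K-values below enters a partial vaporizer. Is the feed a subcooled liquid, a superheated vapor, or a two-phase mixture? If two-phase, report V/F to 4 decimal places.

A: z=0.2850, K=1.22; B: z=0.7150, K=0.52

subcooled liquid

ΣzᵢKᵢ = 0.7195; Σzᵢ/Kᵢ = 1.6086.
Since ΣzᵢKᵢ < 1 the mixture is below its bubble point — single liquid phase.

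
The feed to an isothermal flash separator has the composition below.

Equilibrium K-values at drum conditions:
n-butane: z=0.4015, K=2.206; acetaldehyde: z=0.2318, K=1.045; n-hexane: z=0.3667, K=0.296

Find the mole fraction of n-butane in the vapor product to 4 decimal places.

y_n-butane = 0.6158

Rachford–Rice: g(ψ) = Σ zᵢ(Kᵢ−1)/(1+ψ(Kᵢ−1)) = 0.
g(0) = ΣzᵢKᵢ − 1 = 0.2365 and g(1) = 1 − Σzᵢ/Kᵢ = -0.6427, so a root lies in (0, 1).
Newton iteration, ψ⁰ = 0.5:
  ψ = 0.5000: g = -0.08612, g' = -0.6605 → ψ = 0.3696
  ψ = 0.3696: g = -0.00378, g' = -0.6119 → ψ = 0.3634
Converged at ψ = 0.3634.
Compositions from xᵢ = zᵢ/(1+ψ(Kᵢ−1)), yᵢ = Kᵢxᵢ:
  n-butane: x = 0.2791, y = 0.6158
  acetaldehyde: x = 0.2281, y = 0.2383
  n-hexane: x = 0.4928, y = 0.1459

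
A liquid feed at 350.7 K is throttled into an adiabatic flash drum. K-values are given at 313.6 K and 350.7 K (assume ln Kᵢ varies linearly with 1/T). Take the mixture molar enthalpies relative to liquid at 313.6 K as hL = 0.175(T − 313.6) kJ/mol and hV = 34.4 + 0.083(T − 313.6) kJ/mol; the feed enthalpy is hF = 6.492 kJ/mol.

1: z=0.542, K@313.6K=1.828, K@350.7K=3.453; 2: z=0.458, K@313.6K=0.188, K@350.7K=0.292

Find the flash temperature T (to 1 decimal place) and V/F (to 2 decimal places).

Adiabatic flash: solve Rachford–Rice at each trial T, then check hF = ψ·hV(T) + (1−ψ)·hL(T).
  T = 313.6 K: K = (1.828, 0.188), RR gives ψ = 0.114, H_out = 3.934 kJ/mol
  T = 350.7 K: K = (3.453, 0.292), RR gives ψ = 0.579, H_out = 24.428 kJ/mol
  T = 332.1 K: K = (2.555, 0.237), RR gives ψ = 0.416, H_out = 16.837 kJ/mol
  T = 322.9 K: K = (2.174, 0.212), RR gives ψ = 0.298, H_out = 11.607 kJ/mol
  T = 318.2 K: K = (1.994, 0.200), RR gives ψ = 0.216, H_out = 8.159 kJ/mol
  T = 315.9 K: K = (1.910, 0.194), RR gives ψ = 0.169, H_out = 6.176 kJ/mol
  T = 317.0 K: K = (1.950, 0.197), RR gives ψ = 0.192, H_out = 7.153 kJ/mol
  T = 316.4 K: K = (1.928, 0.195), RR gives ψ = 0.180, H_out = 6.627 kJ/mol
  T = 316.1 K: K = (1.917, 0.194), RR gives ψ = 0.173, H_out = 6.358 kJ/mol
Linear interpolation between T = 316.1 (H_out = 6.358) and T = 316.4 (H_out = 6.627) on hF = 6.492 gives T ≈ 316.2 K, at which ψ = 0.18.

T = 316.2 K, V/F = 0.18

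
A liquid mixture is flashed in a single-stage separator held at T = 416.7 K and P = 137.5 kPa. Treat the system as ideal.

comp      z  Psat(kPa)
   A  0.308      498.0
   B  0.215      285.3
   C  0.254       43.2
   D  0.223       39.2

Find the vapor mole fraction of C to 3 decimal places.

y_C = 0.120

Raoult's law: Kᵢ = Pᵢˢᵃᵗ/P = Pᵢˢᵃᵗ/137.5.
  K_A = 498.0/137.5 = 3.62182, K_B = 285.3/137.5 = 2.07491, K_C = 43.2/137.5 = 0.31418, K_D = 39.2/137.5 = 0.28509
Let ψ = V/F and solve Σ zᵢ(Kᵢ−1)/(1+ψ(Kᵢ−1)) = 0.
Feasibility: ΣzᵢKᵢ = 1.705, Σzᵢ/Kᵢ = 1.779 — both > 1, two phases present.
Iterate (Newton) starting at ψ = 0.5:
  ψ = 0.500: g = -0.0135, g' = -1.054 → ψ = 0.487
Converged at ψ = 0.487.
Compositions from xᵢ = zᵢ/(1+ψ(Kᵢ−1)), yᵢ = Kᵢxᵢ:
  A: x = 0.135, y = 0.490
  B: x = 0.141, y = 0.293
  C: x = 0.381, y = 0.120
  D: x = 0.342, y = 0.098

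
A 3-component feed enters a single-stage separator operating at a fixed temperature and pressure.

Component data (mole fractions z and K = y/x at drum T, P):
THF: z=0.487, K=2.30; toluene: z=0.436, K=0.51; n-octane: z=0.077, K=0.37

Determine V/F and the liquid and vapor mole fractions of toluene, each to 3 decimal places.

Material balance + equilibrium reduce to Σ zᵢ(Kᵢ−1)/(1+V/F(Kᵢ−1)) = 0.
Check two-phase: ΣzᵢKᵢ = 1.371 > 1 and Σzᵢ/Kᵢ = 1.275 > 1, so g(0) = 0.371 > 0 and g(1) = -0.275 < 0.
Newton iteration, V/F⁰ = 0.41:
  V/F = 0.410: g = 0.0802, g' = -0.570 → V/F = 0.551
  V/F = 0.551: g = 0.0020, g' = -0.548 → V/F = 0.555
Converged at V/F = 0.555.
Compositions from xᵢ = zᵢ/(1+V/F(Kᵢ−1)), yᵢ = Kᵢxᵢ:
  THF: x = 0.283, y = 0.651
  toluene: x = 0.599, y = 0.305
  n-octane: x = 0.118, y = 0.044

V/F = 0.555, x_toluene = 0.599, y_toluene = 0.305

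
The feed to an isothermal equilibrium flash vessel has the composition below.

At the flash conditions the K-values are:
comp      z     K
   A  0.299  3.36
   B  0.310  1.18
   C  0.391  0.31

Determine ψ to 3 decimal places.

ψ = 0.453

Newton–Raphson from ψ = 0.5:
  ψ = 0.500: g = -0.0370, g' = -0.793 → ψ = 0.453
Converged at ψ = 0.453.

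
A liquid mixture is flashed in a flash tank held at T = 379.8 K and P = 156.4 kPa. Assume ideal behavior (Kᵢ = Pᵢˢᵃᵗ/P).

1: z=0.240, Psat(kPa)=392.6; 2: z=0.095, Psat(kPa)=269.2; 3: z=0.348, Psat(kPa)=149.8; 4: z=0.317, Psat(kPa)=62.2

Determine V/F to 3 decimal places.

V/F = 0.429

Raoult's law: Kᵢ = Pᵢˢᵃᵗ/P = Pᵢˢᵃᵗ/156.4.
  K_1 = 392.6/156.4 = 2.51023, K_2 = 269.2/156.4 = 1.72123, K_3 = 149.8/156.4 = 0.95780, K_4 = 62.2/156.4 = 0.39770
Rachford–Rice: g(V/F) = Σ zᵢ(Kᵢ−1)/(1+V/F(Kᵢ−1)) = 0.
g(0) = ΣzᵢKᵢ − 1 = 0.225 and g(1) = 1 − Σzᵢ/Kᵢ = -0.311, so a root lies in (0, 1).
Newton iteration, V/F⁰ = 0.5:
  V/F = 0.500: g = -0.0313, g' = -0.441 → V/F = 0.429
Converged at V/F = 0.429.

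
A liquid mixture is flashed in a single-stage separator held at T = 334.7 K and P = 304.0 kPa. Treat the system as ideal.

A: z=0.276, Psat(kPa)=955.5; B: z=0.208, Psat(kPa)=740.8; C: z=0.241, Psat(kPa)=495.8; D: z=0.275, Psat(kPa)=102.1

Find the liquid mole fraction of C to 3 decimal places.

Raoult's law: Kᵢ = Pᵢˢᵃᵗ/P = Pᵢˢᵃᵗ/304.0.
  K_A = 955.5/304.0 = 3.14309, K_B = 740.8/304.0 = 2.43684, K_C = 495.8/304.0 = 1.63092, K_D = 102.1/304.0 = 0.33586
Iterate (Newton) starting at ψ = 0.5:
  ψ = 0.500: g = 0.3016, g' = -0.768 → ψ = 0.893
  ψ = 0.893: g = -0.0173, g' = -1.003 → ψ = 0.875
Converged at ψ = 0.875.
Compositions from xᵢ = zᵢ/(1+ψ(Kᵢ−1)), yᵢ = Kᵢxᵢ:
  A: x = 0.096, y = 0.302
  B: x = 0.092, y = 0.225
  C: x = 0.155, y = 0.253
  D: x = 0.657, y = 0.221

x_C = 0.155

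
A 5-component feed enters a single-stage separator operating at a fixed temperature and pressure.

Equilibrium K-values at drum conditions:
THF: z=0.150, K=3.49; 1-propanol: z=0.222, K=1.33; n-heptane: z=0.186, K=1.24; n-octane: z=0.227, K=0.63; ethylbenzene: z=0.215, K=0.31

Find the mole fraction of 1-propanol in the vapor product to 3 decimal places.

Let ψ = V/F and solve Σ zᵢ(Kᵢ−1)/(1+ψ(Kᵢ−1)) = 0.
g(0) = ΣzᵢKᵢ − 1 = 0.259 and g(1) = 1 − Σzᵢ/Kᵢ = -0.414, so a root lies in (0, 1).
Newton iteration, ψ⁰ = 0.48:
  ψ = 0.480: g = -0.0505, g' = -0.494 → ψ = 0.378
Converged at ψ = 0.378.
Compositions from xᵢ = zᵢ/(1+ψ(Kᵢ−1)), yᵢ = Kᵢxᵢ:
  THF: x = 0.077, y = 0.270
  1-propanol: x = 0.197, y = 0.262
  n-heptane: x = 0.171, y = 0.211
  n-octane: x = 0.264, y = 0.166
  ethylbenzene: x = 0.291, y = 0.090

y_1-propanol = 0.262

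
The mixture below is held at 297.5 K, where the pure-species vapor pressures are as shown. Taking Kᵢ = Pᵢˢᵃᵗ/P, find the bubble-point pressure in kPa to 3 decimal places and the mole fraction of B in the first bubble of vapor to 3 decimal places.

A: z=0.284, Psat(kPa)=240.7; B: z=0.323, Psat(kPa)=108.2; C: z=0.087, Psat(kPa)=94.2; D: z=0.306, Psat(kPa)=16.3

Pbub = 116.491 kPa, y_B = 0.300

At the bubble point ψ → 0, so ΣzᵢKᵢ = 1 with Kᵢ = Pᵢˢᵃᵗ/P ⇒ P = ΣzᵢPᵢˢᵃᵗ.
P = 0.284·240.7 + 0.323·108.2 + 0.087·94.2 + 0.306·16.3 = 116.491 kPa
yᵢ = zᵢPᵢˢᵃᵗ/P ⇒ y_B = 0.323·108.2/116.491 = 0.300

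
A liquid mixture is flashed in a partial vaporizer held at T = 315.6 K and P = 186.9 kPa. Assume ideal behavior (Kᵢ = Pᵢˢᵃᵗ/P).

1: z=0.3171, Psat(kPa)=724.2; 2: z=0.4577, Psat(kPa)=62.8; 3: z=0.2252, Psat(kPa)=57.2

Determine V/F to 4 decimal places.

V/F = 0.2330

Raoult's law: Kᵢ = Pᵢˢᵃᵗ/P = Pᵢˢᵃᵗ/186.9.
  K_1 = 724.2/186.9 = 3.874799, K_2 = 62.8/186.9 = 0.336009, K_3 = 57.2/186.9 = 0.306046
Material balance + equilibrium reduce to Σ zᵢ(Kᵢ−1)/(1+V/F(Kᵢ−1)) = 0.
Feasibility: ΣzᵢKᵢ = 1.4514, Σzᵢ/Kᵢ = 2.1798 — both > 1, two phases present.
Newton–Raphson from V/F = 0.38:
  V/F = 0.3800: g = -0.18305, g' = -1.1596 → V/F = 0.2221
  V/F = 0.2221: g = 0.01507, g' = -1.4053 → V/F = 0.2329
  V/F = 0.2329: g = 0.00015, g' = -1.3769 → V/F = 0.2330
Converged at V/F = 0.2330.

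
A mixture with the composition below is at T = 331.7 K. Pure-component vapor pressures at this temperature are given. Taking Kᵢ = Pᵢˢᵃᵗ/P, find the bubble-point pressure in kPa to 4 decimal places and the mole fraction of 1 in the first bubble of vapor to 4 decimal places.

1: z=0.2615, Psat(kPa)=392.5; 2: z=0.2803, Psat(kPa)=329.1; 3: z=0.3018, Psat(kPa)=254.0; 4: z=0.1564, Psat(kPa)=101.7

At the bubble point ψ → 0, so ΣzᵢKᵢ = 1 with Kᵢ = Pᵢˢᵃᵗ/P ⇒ P = ΣzᵢPᵢˢᵃᵗ.
P = 0.2615·392.5 + 0.2803·329.1 + 0.3018·254.0 + 0.1564·101.7 = 287.4486 kPa
yᵢ = zᵢPᵢˢᵃᵗ/P ⇒ y_1 = 0.2615·392.5/287.4486 = 0.3571

Pbub = 287.4486 kPa, y_1 = 0.3571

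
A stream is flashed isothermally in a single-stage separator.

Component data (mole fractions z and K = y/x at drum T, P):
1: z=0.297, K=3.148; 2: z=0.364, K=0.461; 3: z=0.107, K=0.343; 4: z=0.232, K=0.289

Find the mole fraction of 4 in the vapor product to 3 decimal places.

y_4 = 0.075

Rachford–Rice: g(β) = Σ zᵢ(Kᵢ−1)/(1+β(Kᵢ−1)) = 0.
Check two-phase: ΣzᵢKᵢ = 1.207 > 1 and Σzᵢ/Kᵢ = 1.999 > 1, so g(0) = 0.207 > 0 and g(1) = -0.999 < 0.
Iterate (Newton) starting at β = 0.5:
  β = 0.500: g = -0.3216, g' = -0.902 → β = 0.143
  β = 0.143: g = 0.0140, g' = -1.127 → β = 0.156
Converged at β = 0.156.
Compositions from xᵢ = zᵢ/(1+β(Kᵢ−1)), yᵢ = Kᵢxᵢ:
  1: x = 0.223, y = 0.701
  2: x = 0.397, y = 0.183
  3: x = 0.119, y = 0.041
  4: x = 0.261, y = 0.075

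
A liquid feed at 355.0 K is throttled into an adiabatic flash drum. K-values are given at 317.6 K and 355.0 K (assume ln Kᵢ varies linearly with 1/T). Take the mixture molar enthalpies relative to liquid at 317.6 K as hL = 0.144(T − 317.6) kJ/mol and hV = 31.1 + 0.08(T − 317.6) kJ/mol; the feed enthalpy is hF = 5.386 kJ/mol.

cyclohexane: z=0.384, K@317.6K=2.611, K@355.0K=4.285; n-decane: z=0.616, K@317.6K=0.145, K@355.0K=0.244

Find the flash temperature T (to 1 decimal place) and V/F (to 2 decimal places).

T = 325.5 K, V/F = 0.14

Adiabatic flash: solve Rachford–Rice at each trial T, then check hF = ψ·hV(T) + (1−ψ)·hL(T).
  T = 317.6 K: K = (2.611, 0.145), RR gives ψ = 0.067, H_out = 2.076 kJ/mol
  T = 355.0 K: K = (4.285, 0.244), RR gives ψ = 0.320, H_out = 14.584 kJ/mol
  T = 336.3 K: K = (3.391, 0.191), RR gives ψ = 0.217, H_out = 9.181 kJ/mol
  T = 327.0 K: K = (2.989, 0.167), RR gives ψ = 0.151, H_out = 5.969 kJ/mol
  T = 322.3 K: K = (2.796, 0.156), RR gives ψ = 0.112, H_out = 4.125 kJ/mol
  T = 324.6 K: K = (2.890, 0.161), RR gives ψ = 0.132, H_out = 5.050 kJ/mol
Linear interpolation between T = 324.6 (H_out = 5.050) and T = 327.0 (H_out = 5.969) on hF = 5.386 gives T ≈ 325.5 K, at which ψ = 0.14.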